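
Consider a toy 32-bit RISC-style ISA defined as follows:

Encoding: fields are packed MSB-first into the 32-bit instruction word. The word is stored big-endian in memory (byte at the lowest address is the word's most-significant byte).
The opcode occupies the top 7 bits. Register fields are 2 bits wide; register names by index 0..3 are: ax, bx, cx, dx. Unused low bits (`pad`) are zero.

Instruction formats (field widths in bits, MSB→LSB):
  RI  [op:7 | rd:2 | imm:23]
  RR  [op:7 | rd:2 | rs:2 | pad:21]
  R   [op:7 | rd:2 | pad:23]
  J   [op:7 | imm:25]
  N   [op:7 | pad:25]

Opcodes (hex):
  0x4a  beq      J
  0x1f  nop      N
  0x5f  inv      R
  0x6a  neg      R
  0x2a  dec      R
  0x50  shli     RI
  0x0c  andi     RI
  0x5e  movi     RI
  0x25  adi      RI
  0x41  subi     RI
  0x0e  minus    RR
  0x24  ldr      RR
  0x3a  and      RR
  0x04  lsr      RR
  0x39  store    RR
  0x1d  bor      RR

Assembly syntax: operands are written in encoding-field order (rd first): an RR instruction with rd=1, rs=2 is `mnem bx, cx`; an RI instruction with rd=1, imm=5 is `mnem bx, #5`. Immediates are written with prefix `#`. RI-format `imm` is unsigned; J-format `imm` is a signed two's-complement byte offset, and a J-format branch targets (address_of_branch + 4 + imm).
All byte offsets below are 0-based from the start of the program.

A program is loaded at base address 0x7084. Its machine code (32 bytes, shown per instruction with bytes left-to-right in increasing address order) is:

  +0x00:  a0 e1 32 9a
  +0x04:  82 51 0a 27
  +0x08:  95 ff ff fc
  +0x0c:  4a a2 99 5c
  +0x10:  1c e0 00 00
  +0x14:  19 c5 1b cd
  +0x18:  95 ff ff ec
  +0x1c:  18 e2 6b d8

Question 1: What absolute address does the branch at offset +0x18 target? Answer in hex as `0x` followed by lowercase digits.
0x708c

off 0x18: read 95 ff ff ec as big → 0x95ffffec
  opcode bits[31:25]=0x4a: beq/J
  imm: (w>>0)&0x1ffffff=0x1ffffec (s25→-20) → #-20
  target = base 0x7084 + off 0x18 + 4 + imm -20 = 0x708c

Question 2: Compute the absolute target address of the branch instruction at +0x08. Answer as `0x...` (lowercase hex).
0x708c

off 0x08: read 95 ff ff fc as big → 0x95fffffc
  top 7b → 0x4a → beq [J]
  imm@[24:0]=0x1fffffc (s25→-4) ⇒ #-4
  target = base 0x7084 + off 0x08 + 4 + imm -4 = 0x708c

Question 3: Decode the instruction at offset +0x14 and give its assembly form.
+0x14: 19 c5 1b cd ⇒ word 0x19c51bcd (big)
  op=0x19c51bcd>>25=0xc ⇒ andi (RI)
  rd@[24:23]=0x3 ⇒ dx
  imm@[22:0]=0x451bcd ⇒ #4529101

andi dx, #4529101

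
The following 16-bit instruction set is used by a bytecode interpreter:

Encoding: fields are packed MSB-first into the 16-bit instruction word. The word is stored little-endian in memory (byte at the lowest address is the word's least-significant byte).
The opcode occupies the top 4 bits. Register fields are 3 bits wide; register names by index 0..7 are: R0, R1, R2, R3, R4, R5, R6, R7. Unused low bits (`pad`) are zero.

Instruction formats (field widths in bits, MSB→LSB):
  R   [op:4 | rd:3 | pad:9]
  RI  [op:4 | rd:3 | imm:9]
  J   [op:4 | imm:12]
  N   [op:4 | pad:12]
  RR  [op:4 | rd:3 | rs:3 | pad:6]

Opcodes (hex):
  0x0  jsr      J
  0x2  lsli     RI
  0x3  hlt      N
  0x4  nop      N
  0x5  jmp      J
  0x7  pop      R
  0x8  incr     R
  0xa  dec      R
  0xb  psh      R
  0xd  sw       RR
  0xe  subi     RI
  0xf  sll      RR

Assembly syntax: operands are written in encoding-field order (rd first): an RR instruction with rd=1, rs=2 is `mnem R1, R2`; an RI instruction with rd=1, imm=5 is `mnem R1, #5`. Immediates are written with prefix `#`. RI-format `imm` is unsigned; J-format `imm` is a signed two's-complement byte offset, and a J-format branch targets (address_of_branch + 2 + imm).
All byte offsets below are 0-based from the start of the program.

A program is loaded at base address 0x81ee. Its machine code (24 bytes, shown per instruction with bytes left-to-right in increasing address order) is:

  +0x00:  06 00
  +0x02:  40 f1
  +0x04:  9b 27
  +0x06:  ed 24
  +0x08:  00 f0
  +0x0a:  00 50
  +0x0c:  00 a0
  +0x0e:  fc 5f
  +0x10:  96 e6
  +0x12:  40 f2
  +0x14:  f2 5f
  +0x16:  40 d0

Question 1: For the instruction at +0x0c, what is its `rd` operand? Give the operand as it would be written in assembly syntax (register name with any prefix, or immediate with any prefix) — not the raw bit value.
R0

off 0x0c: read 00 a0 as little → 0xa000
  op=0xa000>>12=0xa ⇒ dec (R)
  rd: (w>>9)&0x7=0x0 → R0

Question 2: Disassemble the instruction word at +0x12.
sll R1, R1

[12] 40 f2 → 0xf240
  op=0xf240>>12=0xf ⇒ sll (RR)
  rd: (w>>9)&0x7=0x1 → R1
  rs: (w>>6)&0x7=0x1 → R1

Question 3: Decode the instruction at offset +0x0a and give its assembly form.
jmp #0

@+0a  little-endian(00 50) = 0x5000
  opcode bits[15:12]=0x5: jmp/J
  imm: (w>>0)&0xfff=0x0 → #0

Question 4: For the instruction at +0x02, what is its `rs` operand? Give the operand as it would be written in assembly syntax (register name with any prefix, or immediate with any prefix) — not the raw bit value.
R5

off 0x02: read 40 f1 as little → 0xf140
  opcode bits[15:12]=0xf: sll/RR
  rd: (w>>9)&0x7=0x0 → R0
  rs: (w>>6)&0x7=0x5 → R5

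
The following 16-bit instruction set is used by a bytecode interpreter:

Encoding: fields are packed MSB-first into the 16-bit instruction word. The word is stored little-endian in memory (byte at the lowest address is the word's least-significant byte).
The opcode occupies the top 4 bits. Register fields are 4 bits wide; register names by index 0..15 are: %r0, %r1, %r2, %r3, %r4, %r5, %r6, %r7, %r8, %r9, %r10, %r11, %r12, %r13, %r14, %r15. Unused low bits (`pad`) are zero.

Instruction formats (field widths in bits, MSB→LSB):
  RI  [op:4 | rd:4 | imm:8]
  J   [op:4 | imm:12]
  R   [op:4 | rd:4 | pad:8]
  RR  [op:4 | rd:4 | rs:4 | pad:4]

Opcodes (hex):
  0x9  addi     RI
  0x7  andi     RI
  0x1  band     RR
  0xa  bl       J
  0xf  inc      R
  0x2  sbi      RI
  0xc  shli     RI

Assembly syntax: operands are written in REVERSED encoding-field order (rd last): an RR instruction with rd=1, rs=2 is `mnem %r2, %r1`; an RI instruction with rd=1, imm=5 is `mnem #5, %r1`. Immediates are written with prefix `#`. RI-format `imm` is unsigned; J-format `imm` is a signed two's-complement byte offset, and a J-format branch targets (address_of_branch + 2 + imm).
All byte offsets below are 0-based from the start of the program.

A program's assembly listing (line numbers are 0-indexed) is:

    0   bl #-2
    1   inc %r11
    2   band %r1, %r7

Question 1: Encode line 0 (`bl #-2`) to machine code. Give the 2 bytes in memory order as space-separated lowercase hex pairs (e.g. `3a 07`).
0. bl fields op=0xa:4|imm=-2:12 → word affeh → fe af

fe af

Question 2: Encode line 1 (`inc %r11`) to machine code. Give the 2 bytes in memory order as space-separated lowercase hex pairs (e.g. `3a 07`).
1. inc fields op=0xf:4|rd=11:4|pad=0:8 → word fb00h → 00 fb

00 fb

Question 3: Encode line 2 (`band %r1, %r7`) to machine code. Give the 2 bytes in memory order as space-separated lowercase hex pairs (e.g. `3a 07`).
10 17

2. band fields op=0x1:4|rd=7:4|rs=1:4|pad=0:4 → word 1710h → 10 17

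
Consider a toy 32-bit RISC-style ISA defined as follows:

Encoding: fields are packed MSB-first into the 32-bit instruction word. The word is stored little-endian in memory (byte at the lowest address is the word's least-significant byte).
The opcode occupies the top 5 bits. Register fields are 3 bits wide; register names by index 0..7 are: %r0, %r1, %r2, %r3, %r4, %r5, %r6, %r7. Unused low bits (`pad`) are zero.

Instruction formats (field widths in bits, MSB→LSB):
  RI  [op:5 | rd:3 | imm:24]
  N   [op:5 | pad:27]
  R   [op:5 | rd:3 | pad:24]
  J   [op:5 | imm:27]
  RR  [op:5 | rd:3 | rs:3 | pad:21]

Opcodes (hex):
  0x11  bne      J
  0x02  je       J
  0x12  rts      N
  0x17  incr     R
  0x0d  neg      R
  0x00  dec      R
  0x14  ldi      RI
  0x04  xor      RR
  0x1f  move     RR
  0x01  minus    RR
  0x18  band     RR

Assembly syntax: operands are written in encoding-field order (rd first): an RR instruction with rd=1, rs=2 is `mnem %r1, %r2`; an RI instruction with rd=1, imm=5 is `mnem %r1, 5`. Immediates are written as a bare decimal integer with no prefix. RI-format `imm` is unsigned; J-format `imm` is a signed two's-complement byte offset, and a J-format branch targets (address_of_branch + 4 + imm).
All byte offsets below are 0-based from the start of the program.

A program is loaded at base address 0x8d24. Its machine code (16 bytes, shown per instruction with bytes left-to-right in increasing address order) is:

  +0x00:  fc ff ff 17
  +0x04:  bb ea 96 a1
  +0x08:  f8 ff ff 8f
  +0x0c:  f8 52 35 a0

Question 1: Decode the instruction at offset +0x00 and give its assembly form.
@+00  little-endian(fc ff ff 17) = 0x17fffffc
  top 5b → 0x2 → je [J]
  [26:0] imm=134217724 (s27→-4) = -4

je -4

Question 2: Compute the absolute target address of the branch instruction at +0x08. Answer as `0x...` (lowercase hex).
+0x08: f8 ff ff 8f ⇒ word 0x8ffffff8 (little)
  top 5b → 0x11 → bne [J]
  imm: (w>>0)&0x7ffffff=0x7fffff8 (s27→-8) → -8
  target = base 0x8d24 + off 0x08 + 4 + imm -8 = 0x8d28

0x8d28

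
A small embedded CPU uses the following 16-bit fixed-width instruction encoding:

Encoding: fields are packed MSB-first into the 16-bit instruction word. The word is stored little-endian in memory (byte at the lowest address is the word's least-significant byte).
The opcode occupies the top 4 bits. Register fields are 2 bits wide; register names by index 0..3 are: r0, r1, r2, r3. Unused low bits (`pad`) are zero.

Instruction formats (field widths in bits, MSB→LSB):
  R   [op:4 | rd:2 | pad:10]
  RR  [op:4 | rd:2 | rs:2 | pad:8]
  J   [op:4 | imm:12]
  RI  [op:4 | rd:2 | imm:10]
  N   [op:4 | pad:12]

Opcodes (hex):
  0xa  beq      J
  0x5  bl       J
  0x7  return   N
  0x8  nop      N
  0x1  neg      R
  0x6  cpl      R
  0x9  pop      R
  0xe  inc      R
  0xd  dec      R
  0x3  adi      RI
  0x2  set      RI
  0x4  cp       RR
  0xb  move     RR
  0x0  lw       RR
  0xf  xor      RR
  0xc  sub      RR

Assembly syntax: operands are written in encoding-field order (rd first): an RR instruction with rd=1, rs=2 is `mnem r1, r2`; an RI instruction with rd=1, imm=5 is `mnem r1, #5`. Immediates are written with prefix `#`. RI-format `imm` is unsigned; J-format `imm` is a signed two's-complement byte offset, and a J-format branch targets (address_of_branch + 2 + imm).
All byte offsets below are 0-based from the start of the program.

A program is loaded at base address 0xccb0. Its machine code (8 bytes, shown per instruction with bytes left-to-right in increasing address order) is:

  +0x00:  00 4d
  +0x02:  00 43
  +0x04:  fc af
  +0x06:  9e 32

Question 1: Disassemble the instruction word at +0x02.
cp r0, r3

[02] 00 43 → 0x4300
  op=0x4300>>12=0x4 ⇒ cp (RR)
  rd@[11:10]=0x0 ⇒ r0
  rs@[9:8]=0x3 ⇒ r3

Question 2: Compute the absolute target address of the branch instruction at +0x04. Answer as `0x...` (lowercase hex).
off 0x04: read fc af as little → 0xaffc
  op=0xaffc>>12=0xa ⇒ beq (J)
  imm: (w>>0)&0xfff=0xffc (s12→-4) → #-4
  target = base 0xccb0 + off 0x04 + 2 + imm -4 = 0xccb2

0xccb2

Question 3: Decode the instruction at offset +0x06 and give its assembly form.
off 0x06: read 9e 32 as little → 0x329e
  top 4b → 0x3 → adi [RI]
  rd@[11:10]=0x0 ⇒ r0
  imm@[9:0]=0x29e ⇒ #670

adi r0, #670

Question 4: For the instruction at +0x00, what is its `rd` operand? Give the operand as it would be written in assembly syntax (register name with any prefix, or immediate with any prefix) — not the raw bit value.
@+00  little-endian(00 4d) = 0x4d00
  op=0x4d00>>12=0x4 ⇒ cp (RR)
  [11:10] rd=3 = r3
  [9:8] rs=1 = r1

r3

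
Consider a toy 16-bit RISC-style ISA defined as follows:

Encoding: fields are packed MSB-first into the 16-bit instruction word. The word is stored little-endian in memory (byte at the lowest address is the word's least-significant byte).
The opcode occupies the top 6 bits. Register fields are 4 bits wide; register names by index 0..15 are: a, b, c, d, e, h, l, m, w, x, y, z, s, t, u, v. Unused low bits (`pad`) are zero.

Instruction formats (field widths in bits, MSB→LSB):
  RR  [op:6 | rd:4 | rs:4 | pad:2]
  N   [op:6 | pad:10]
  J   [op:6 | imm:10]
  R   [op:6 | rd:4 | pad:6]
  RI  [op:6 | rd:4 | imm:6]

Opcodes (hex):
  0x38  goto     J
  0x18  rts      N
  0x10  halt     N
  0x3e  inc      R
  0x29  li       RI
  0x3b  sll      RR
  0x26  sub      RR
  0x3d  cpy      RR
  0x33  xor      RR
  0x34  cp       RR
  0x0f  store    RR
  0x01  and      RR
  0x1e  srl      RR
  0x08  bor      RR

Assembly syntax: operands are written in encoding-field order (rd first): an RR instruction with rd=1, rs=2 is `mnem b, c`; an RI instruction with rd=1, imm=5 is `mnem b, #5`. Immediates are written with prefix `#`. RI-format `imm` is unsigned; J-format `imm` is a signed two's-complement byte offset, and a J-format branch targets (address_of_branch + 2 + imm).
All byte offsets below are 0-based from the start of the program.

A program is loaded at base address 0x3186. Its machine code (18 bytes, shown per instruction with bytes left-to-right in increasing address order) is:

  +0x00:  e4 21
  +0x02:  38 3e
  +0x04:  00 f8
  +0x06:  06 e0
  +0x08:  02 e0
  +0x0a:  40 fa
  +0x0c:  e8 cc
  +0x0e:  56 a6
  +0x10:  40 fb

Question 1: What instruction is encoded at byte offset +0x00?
bor m, x

off 0x00: read e4 21 as little → 0x21e4
  op=0x21e4>>10=0x8 ⇒ bor (RR)
  rd@[9:6]=0x7 ⇒ m
  rs@[5:2]=0x9 ⇒ x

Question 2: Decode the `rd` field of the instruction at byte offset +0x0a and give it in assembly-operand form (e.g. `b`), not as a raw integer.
x

+0x0a: 40 fa ⇒ word 0xfa40 (little)
  op=0xfa40>>10=0x3e ⇒ inc (R)
  [9:6] rd=9 = x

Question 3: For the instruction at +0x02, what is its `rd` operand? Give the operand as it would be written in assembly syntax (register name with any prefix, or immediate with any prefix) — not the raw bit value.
w

@+02  little-endian(38 3e) = 0x3e38
  top 6b → 0xf → store [RR]
  [9:6] rd=8 = w
  [5:2] rs=14 = u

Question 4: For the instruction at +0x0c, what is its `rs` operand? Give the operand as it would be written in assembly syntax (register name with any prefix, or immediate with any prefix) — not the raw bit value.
y

[0c] e8 cc → 0xcce8
  op=0xcce8>>10=0x33 ⇒ xor (RR)
  [9:6] rd=3 = d
  [5:2] rs=10 = y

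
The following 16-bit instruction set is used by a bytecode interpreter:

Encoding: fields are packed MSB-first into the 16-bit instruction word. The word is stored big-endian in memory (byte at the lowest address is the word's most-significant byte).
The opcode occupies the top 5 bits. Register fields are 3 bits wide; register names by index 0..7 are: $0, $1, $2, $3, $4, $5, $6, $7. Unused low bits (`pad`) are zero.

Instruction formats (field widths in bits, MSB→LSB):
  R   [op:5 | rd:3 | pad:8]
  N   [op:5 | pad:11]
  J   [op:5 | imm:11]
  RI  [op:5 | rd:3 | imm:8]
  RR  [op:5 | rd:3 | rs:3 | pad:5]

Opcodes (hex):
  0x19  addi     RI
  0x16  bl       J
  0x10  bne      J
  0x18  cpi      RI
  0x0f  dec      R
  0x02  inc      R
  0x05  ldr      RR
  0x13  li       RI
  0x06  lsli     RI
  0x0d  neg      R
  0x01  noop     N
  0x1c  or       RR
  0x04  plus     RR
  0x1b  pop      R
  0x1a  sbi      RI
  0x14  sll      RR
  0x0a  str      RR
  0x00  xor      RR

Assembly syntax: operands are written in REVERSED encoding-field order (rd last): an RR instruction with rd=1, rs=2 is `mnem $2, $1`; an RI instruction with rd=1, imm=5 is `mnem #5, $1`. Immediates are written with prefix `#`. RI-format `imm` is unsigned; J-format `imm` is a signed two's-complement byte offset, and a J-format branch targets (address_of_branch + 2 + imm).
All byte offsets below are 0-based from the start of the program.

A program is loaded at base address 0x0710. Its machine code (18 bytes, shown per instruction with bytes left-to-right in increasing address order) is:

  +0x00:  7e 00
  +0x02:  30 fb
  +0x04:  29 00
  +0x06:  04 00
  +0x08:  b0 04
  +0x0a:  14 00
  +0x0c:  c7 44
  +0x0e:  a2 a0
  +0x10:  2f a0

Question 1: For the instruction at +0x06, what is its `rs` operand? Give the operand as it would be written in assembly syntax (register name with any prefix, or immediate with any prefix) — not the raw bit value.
+0x06: 04 00 ⇒ word 0x0400 (big)
  top 5b → 0x0 → xor [RR]
  [10:8] rd=4 = $4
  [7:5] rs=0 = $0

$0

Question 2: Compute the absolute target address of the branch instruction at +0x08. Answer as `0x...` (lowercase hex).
+0x08: b0 04 ⇒ word 0xb004 (big)
  op=0xb004>>11=0x16 ⇒ bl (J)
  [10:0] imm=4 = #4
  target = base 0x0710 + off 0x08 + 2 + imm 4 = 0x071e

0x071e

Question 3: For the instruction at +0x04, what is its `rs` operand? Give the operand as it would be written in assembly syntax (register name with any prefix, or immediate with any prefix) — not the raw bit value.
$0

off 0x04: read 29 00 as big → 0x2900
  opcode bits[15:11]=0x5: ldr/RR
  rd@[10:8]=0x1 ⇒ $1
  rs@[7:5]=0x0 ⇒ $0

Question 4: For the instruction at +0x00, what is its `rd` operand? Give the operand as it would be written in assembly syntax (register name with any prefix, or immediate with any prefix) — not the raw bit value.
off 0x00: read 7e 00 as big → 0x7e00
  top 5b → 0xf → dec [R]
  [10:8] rd=6 = $6

$6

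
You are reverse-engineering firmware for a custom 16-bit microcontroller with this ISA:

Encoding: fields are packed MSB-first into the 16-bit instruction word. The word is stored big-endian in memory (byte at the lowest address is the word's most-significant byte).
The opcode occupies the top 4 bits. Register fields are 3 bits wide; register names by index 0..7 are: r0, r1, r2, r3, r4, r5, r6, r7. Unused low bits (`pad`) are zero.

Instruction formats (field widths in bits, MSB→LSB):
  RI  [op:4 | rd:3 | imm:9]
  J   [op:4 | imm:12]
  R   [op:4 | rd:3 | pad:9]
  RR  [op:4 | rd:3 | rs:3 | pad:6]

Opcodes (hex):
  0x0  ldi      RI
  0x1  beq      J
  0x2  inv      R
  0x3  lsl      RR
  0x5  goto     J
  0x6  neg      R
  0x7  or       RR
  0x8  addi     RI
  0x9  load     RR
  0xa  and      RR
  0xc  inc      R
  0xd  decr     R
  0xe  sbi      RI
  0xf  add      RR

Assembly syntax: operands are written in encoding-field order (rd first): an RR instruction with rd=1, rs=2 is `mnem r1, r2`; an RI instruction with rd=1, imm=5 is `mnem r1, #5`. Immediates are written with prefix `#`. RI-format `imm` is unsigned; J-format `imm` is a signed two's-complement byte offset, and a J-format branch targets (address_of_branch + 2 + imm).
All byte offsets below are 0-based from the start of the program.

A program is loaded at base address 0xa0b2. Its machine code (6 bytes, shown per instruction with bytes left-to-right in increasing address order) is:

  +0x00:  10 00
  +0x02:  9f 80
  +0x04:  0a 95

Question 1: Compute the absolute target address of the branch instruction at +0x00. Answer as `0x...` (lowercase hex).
0xa0b4

[00] 10 00 → 0x1000
  top 4b → 0x1 → beq [J]
  [11:0] imm=0 = #0
  target = base 0xa0b2 + off 0x00 + 2 + imm 0 = 0xa0b4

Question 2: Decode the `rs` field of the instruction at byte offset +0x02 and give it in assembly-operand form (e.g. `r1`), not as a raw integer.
off 0x02: read 9f 80 as big → 0x9f80
  top 4b → 0x9 → load [RR]
  rd: (w>>9)&0x7=0x7 → r7
  rs: (w>>6)&0x7=0x6 → r6

r6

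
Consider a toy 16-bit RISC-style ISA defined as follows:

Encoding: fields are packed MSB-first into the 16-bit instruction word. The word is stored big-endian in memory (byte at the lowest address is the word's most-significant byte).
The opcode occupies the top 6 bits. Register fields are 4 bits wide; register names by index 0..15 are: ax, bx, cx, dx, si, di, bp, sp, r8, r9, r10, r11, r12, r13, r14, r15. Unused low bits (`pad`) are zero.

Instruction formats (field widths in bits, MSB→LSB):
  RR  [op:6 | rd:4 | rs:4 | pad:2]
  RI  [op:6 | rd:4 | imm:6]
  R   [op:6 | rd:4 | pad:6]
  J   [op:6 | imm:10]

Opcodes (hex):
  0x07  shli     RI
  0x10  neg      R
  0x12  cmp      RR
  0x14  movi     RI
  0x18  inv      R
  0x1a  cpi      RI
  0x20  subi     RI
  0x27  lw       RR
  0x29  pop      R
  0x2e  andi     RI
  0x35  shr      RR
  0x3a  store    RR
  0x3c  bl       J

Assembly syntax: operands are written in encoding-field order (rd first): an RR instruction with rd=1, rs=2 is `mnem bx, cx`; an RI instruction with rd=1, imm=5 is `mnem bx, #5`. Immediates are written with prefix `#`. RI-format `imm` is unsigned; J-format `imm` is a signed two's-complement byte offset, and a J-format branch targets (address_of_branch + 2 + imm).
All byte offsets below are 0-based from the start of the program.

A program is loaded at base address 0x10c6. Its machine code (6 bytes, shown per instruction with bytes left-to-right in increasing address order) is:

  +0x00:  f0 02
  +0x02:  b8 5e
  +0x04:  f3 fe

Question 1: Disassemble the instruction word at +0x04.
bl #-2

+0x04: f3 fe ⇒ word 0xf3fe (big)
  top 6b → 0x3c → bl [J]
  [9:0] imm=1022 (s10→-2) = #-2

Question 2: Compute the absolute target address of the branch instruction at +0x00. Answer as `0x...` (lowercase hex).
[00] f0 02 → 0xf002
  top 6b → 0x3c → bl [J]
  [9:0] imm=2 = #2
  target = base 0x10c6 + off 0x00 + 2 + imm 2 = 0x10ca

0x10ca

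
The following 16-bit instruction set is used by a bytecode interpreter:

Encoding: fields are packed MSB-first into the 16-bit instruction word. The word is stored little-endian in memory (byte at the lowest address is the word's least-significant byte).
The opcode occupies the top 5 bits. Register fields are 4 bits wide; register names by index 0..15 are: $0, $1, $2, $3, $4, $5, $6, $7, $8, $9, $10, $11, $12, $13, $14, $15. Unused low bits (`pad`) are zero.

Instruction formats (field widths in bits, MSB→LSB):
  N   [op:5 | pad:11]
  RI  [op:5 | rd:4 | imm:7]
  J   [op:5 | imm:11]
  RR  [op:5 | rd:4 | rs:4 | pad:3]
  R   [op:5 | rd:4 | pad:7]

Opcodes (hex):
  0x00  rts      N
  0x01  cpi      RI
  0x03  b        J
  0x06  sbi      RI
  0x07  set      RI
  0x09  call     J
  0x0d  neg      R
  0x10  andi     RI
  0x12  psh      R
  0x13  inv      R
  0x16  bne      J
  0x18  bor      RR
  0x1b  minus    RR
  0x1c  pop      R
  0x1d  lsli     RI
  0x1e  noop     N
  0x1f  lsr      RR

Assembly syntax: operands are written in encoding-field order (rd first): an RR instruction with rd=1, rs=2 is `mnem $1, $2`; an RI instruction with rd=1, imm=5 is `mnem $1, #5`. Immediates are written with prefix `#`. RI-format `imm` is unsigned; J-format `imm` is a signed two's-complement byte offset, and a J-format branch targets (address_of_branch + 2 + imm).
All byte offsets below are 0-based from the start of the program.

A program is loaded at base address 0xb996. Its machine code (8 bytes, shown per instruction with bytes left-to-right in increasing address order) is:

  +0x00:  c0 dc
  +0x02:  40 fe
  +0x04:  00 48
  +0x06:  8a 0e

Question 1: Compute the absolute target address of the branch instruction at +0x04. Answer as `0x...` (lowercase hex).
off 0x04: read 00 48 as little → 0x4800
  opcode bits[15:11]=0x9: call/J
  imm@[10:0]=0x0 ⇒ #0
  target = base 0xb996 + off 0x04 + 2 + imm 0 = 0xb99c

0xb99c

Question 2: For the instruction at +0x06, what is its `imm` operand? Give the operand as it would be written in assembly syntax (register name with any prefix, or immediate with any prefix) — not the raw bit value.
#10

[06] 8a 0e → 0x0e8a
  op=0x0e8a>>11=0x1 ⇒ cpi (RI)
  [10:7] rd=13 = $13
  [6:0] imm=10 = #10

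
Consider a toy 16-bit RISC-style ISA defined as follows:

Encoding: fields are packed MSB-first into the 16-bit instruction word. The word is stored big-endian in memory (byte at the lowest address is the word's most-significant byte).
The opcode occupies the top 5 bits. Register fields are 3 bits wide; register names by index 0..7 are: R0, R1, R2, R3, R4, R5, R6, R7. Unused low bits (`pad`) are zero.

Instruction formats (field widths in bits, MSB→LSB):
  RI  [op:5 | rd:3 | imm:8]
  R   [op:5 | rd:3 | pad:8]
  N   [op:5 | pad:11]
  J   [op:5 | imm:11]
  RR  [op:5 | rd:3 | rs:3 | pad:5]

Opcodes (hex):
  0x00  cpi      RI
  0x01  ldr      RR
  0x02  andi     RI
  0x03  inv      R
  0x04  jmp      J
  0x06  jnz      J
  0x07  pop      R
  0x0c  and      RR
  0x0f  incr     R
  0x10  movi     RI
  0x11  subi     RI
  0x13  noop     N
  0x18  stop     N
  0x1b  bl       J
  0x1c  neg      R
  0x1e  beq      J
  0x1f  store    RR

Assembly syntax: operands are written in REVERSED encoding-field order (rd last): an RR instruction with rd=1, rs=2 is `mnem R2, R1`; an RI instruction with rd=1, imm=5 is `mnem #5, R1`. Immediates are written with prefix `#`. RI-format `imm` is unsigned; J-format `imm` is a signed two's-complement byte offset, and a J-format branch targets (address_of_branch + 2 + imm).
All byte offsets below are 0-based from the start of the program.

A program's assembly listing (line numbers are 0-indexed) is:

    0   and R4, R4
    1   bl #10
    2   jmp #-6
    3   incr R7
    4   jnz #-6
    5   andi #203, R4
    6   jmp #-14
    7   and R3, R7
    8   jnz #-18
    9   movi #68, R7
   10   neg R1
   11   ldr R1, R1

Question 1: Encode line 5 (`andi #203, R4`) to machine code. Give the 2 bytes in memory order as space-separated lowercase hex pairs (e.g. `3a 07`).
14 cb

L5: andi op=0x2:5|rd=4:3|imm=203:8 ⇒ 0x14cb ⇒ big 14 cb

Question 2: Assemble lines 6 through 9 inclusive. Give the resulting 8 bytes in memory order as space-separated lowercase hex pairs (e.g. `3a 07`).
line 6 (jmp): pack op=0x4:5|imm=-14:11 = 0x27f2; big→ 27 f2
line 7 (and): pack op=0xc:5|rd=7:3|rs=3:3|pad=0:5 = 0x6760; big→ 67 60
line 8 (jnz): pack op=0x6:5|imm=-18:11 = 0x37ee; big→ 37 ee
line 9 (movi): pack op=0x10:5|rd=7:3|imm=68:8 = 0x8744; big→ 87 44

27 f2 67 60 37 ee 87 44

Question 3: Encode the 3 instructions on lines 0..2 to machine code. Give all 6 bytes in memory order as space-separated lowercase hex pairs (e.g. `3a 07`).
64 80 d8 0a 27 fa

0. and fields op=0xc:5|rd=4:3|rs=4:3|pad=0:5 → word 6480h → 64 80
1. bl fields op=0x1b:5|imm=10:11 → word d80ah → d8 0a
2. jmp fields op=0x4:5|imm=-6:11 → word 27fah → 27 fa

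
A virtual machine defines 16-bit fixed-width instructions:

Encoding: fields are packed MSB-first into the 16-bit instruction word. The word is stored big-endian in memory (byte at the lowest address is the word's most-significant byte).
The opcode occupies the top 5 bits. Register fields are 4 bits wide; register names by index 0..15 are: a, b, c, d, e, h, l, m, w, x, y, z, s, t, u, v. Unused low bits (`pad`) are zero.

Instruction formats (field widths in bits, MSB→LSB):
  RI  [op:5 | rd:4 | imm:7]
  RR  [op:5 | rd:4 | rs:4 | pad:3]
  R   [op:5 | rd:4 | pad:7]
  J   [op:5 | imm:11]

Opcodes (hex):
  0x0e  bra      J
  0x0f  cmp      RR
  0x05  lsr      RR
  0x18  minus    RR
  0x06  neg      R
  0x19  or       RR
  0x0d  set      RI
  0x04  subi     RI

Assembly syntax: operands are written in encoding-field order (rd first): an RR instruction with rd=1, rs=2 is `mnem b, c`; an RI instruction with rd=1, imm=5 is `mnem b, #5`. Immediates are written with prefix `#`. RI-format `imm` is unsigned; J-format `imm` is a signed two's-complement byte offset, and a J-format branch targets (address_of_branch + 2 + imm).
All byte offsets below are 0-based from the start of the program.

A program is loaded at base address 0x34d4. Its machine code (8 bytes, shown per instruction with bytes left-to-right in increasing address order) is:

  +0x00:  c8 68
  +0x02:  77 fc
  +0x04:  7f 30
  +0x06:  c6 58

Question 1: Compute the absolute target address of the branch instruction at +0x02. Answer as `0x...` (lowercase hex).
off 0x02: read 77 fc as big → 0x77fc
  opcode bits[15:11]=0xe: bra/J
  [10:0] imm=2044 (s11→-4) = #-4
  target = base 0x34d4 + off 0x02 + 2 + imm -4 = 0x34d4

0x34d4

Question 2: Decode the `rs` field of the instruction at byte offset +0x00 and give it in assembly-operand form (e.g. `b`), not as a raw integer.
t

[00] c8 68 → 0xc868
  opcode bits[15:11]=0x19: or/RR
  rd: (w>>7)&0xf=0x0 → a
  rs: (w>>3)&0xf=0xd → t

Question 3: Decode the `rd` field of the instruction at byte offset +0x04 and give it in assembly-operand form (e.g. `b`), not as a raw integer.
u

off 0x04: read 7f 30 as big → 0x7f30
  op=0x7f30>>11=0xf ⇒ cmp (RR)
  rd: (w>>7)&0xf=0xe → u
  rs: (w>>3)&0xf=0x6 → l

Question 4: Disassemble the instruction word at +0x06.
off 0x06: read c6 58 as big → 0xc658
  op=0xc658>>11=0x18 ⇒ minus (RR)
  rd@[10:7]=0xc ⇒ s
  rs@[6:3]=0xb ⇒ z

minus s, z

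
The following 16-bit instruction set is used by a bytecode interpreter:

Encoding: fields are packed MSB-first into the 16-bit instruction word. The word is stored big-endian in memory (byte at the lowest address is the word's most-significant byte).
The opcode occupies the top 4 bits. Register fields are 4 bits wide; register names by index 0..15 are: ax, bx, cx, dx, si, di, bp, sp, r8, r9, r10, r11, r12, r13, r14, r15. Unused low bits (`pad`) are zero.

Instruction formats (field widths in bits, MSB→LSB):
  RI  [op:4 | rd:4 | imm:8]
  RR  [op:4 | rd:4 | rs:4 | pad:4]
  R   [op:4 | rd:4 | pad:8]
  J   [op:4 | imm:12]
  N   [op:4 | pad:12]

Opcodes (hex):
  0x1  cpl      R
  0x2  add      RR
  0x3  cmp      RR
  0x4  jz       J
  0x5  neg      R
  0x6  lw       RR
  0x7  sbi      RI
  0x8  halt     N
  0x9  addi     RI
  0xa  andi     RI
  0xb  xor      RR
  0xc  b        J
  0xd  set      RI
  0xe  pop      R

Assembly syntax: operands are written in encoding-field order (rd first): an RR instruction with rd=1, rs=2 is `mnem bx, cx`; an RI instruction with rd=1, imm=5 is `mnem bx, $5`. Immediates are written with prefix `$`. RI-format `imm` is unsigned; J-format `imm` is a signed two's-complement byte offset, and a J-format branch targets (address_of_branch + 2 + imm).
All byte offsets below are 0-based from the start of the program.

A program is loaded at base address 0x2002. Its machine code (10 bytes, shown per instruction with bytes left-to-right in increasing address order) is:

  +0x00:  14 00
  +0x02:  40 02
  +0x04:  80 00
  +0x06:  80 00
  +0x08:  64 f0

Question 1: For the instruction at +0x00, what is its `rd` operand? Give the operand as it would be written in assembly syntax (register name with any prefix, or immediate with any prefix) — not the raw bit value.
si

[00] 14 00 → 0x1400
  op=0x1400>>12=0x1 ⇒ cpl (R)
  rd@[11:8]=0x4 ⇒ si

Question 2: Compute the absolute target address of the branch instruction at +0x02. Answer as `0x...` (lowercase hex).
0x2008

+0x02: 40 02 ⇒ word 0x4002 (big)
  op=0x4002>>12=0x4 ⇒ jz (J)
  imm@[11:0]=0x2 ⇒ $2
  target = base 0x2002 + off 0x02 + 2 + imm 2 = 0x2008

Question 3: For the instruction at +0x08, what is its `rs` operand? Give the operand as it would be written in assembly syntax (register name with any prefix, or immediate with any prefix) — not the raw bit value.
+0x08: 64 f0 ⇒ word 0x64f0 (big)
  top 4b → 0x6 → lw [RR]
  rd: (w>>8)&0xf=0x4 → si
  rs: (w>>4)&0xf=0xf → r15

r15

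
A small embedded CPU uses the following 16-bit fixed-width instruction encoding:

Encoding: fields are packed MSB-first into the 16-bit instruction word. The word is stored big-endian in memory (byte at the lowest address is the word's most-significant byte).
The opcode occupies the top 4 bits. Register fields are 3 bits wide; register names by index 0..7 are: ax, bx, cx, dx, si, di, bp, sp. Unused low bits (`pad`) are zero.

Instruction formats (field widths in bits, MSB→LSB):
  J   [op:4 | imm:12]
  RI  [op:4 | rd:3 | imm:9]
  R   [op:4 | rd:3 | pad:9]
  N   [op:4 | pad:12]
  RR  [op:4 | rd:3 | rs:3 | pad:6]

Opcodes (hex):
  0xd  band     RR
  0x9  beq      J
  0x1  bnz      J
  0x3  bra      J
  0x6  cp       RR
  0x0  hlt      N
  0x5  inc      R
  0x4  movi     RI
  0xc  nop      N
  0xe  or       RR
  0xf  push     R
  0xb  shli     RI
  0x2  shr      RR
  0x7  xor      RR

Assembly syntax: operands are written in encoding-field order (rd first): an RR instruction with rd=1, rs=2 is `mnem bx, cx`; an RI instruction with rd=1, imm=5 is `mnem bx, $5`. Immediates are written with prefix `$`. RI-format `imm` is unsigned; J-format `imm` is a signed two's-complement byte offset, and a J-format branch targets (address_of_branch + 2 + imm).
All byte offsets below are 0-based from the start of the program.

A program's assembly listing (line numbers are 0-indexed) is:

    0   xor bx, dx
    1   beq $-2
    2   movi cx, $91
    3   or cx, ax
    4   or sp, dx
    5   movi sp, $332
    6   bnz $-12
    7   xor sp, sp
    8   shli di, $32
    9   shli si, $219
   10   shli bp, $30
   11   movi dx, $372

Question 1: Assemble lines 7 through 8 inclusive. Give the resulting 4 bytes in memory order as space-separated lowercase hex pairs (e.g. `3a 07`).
line 7 (xor): pack op=0x7:4|rd=7:3|rs=7:3|pad=0:6 = 0x7fc0; big→ 7f c0
line 8 (shli): pack op=0xb:4|rd=5:3|imm=32:9 = 0xba20; big→ ba 20

7f c0 ba 20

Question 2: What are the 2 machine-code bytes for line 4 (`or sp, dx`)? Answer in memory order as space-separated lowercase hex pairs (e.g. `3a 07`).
ee c0

L4: or op=0xe:4|rd=7:3|rs=3:3|pad=0:6 ⇒ 0xeec0 ⇒ big ee c0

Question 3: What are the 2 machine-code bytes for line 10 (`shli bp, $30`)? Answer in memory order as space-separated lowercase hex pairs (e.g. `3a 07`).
10. shli fields op=0xb:4|rd=6:3|imm=30:9 → word bc1eh → bc 1e

bc 1e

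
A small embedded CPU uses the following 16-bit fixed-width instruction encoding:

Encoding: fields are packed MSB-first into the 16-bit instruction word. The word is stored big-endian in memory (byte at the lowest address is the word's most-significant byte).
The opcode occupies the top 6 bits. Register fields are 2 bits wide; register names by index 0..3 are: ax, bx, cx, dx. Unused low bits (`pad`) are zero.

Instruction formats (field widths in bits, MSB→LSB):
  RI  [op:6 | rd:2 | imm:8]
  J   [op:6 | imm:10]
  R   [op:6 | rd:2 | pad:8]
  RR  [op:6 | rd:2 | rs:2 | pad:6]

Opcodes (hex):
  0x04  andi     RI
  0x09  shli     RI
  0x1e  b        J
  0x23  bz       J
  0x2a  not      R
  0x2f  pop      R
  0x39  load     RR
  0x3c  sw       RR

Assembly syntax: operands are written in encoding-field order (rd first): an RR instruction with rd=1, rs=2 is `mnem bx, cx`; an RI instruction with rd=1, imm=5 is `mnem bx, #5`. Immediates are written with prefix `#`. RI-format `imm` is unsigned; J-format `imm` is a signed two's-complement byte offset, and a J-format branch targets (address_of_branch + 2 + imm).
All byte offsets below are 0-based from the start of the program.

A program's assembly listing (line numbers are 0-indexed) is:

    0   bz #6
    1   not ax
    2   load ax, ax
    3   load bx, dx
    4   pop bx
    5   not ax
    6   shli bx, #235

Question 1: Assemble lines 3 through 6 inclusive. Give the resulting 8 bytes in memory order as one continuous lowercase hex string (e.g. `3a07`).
e5c0bd00a80025eb

3. load fields op=0x39:6|rd=1:2|rs=3:2|pad=0:6 → word e5c0h → e5 c0
4. pop fields op=0x2f:6|rd=1:2|pad=0:8 → word bd00h → bd 00
5. not fields op=0x2a:6|rd=0:2|pad=0:8 → word a800h → a8 00
6. shli fields op=0x9:6|rd=1:2|imm=235:8 → word 25ebh → 25 eb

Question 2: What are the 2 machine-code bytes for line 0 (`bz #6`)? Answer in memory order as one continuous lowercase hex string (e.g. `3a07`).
L0: bz op=0x23:6|imm=6:10 ⇒ 0x8c06 ⇒ big 8c 06

8c06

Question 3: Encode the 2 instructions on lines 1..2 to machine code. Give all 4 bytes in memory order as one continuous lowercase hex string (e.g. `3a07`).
line 1 (not): pack op=0x2a:6|rd=0:2|pad=0:8 = 0xa800; big→ a8 00
line 2 (load): pack op=0x39:6|rd=0:2|rs=0:2|pad=0:6 = 0xe400; big→ e4 00

a800e400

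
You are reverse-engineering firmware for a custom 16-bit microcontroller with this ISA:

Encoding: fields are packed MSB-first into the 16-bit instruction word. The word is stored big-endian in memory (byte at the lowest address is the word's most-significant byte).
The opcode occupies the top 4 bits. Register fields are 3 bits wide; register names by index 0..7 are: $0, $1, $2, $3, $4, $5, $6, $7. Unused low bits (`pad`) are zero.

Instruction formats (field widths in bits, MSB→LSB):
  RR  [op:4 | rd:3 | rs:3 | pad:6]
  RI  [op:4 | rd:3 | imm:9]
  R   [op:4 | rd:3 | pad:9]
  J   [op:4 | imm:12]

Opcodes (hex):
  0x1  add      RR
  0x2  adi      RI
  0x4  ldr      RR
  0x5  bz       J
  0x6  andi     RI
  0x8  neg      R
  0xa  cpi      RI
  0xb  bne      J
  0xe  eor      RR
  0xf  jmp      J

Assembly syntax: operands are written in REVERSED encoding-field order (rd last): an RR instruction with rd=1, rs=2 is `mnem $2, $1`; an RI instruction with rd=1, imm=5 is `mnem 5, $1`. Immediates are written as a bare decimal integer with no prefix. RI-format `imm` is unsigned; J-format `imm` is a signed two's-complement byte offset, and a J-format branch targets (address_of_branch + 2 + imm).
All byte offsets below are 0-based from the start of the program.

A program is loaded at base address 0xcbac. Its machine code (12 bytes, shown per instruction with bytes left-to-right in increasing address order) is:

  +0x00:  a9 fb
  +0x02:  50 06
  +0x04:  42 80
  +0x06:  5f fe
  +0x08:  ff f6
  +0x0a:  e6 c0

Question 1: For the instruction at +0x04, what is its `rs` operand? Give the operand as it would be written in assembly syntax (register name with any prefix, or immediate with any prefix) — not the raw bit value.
off 0x04: read 42 80 as big → 0x4280
  opcode bits[15:12]=0x4: ldr/RR
  rd: (w>>9)&0x7=0x1 → $1
  rs: (w>>6)&0x7=0x2 → $2

$2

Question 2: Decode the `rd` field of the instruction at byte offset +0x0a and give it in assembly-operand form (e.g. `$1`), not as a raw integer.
$3

@+0a  big-endian(e6 c0) = 0xe6c0
  top 4b → 0xe → eor [RR]
  rd: (w>>9)&0x7=0x3 → $3
  rs: (w>>6)&0x7=0x3 → $3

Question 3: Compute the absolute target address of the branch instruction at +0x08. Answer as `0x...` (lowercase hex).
@+08  big-endian(ff f6) = 0xfff6
  op=0xfff6>>12=0xf ⇒ jmp (J)
  imm@[11:0]=0xff6 (s12→-10) ⇒ -10
  target = base 0xcbac + off 0x08 + 2 + imm -10 = 0xcbac

0xcbac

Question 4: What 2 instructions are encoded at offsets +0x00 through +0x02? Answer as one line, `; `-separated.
cpi 507, $4; bz 6

@+00  big-endian(a9 fb) = 0xa9fb
  top 4b → 0xa → cpi [RI]
  [11:9] rd=4 = $4
  [8:0] imm=507 = 507
@+02  big-endian(50 06) = 0x5006
  top 4b → 0x5 → bz [J]
  [11:0] imm=6 = 6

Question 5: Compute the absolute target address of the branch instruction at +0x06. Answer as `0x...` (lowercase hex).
0xcbb2

[06] 5f fe → 0x5ffe
  opcode bits[15:12]=0x5: bz/J
  imm: (w>>0)&0xfff=0xffe (s12→-2) → -2
  target = base 0xcbac + off 0x06 + 2 + imm -2 = 0xcbb2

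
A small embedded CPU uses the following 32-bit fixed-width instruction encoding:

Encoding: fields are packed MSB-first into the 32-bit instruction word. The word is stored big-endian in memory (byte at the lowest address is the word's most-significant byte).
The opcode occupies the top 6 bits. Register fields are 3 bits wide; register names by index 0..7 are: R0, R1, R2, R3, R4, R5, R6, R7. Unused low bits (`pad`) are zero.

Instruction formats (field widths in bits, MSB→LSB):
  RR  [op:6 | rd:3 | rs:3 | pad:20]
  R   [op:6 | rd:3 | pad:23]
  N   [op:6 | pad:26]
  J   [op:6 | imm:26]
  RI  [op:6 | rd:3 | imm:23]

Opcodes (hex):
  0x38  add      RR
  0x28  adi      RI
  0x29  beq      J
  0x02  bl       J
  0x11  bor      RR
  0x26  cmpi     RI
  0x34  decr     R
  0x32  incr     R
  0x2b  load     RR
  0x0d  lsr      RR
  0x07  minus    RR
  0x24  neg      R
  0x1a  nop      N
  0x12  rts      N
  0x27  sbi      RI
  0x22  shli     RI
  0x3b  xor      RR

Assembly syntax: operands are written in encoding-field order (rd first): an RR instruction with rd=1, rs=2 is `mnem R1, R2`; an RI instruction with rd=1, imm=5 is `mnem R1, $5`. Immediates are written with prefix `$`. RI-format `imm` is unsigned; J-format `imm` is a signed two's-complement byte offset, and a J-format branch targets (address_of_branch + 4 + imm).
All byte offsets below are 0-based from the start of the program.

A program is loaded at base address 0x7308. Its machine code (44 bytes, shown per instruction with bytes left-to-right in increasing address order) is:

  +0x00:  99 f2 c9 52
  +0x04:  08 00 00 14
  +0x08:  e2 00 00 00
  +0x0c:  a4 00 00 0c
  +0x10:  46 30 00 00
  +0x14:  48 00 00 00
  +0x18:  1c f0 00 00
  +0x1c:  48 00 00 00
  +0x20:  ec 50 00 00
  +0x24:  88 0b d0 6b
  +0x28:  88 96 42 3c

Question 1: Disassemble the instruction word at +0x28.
@+28  big-endian(88 96 42 3c) = 0x8896423c
  op=0x8896423c>>26=0x22 ⇒ shli (RI)
  [25:23] rd=1 = R1
  [22:0] imm=1458748 = $1458748

shli R1, $1458748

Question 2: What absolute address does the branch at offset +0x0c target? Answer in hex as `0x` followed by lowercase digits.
[0c] a4 00 00 0c → 0xa400000c
  opcode bits[31:26]=0x29: beq/J
  imm: (w>>0)&0x3ffffff=0xc → $12
  target = base 0x7308 + off 0x0c + 4 + imm 12 = 0x7324

0x7324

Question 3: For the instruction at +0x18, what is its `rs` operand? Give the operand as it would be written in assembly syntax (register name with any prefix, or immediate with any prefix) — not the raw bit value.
R7

[18] 1c f0 00 00 → 0x1cf00000
  op=0x1cf00000>>26=0x7 ⇒ minus (RR)
  [25:23] rd=1 = R1
  [22:20] rs=7 = R7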